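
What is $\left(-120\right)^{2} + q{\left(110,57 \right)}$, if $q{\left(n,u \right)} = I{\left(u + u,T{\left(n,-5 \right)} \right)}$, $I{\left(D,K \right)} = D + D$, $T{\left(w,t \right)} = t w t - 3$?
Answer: $14628$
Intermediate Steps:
$T{\left(w,t \right)} = -3 + w t^{2}$ ($T{\left(w,t \right)} = w t^{2} - 3 = -3 + w t^{2}$)
$I{\left(D,K \right)} = 2 D$
$q{\left(n,u \right)} = 4 u$ ($q{\left(n,u \right)} = 2 \left(u + u\right) = 2 \cdot 2 u = 4 u$)
$\left(-120\right)^{2} + q{\left(110,57 \right)} = \left(-120\right)^{2} + 4 \cdot 57 = 14400 + 228 = 14628$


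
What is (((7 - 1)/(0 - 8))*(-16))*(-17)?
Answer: -204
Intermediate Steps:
(((7 - 1)/(0 - 8))*(-16))*(-17) = ((6/(-8))*(-16))*(-17) = ((6*(-⅛))*(-16))*(-17) = -¾*(-16)*(-17) = 12*(-17) = -204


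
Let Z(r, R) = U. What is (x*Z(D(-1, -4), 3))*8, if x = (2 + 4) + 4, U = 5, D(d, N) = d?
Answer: 400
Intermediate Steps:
x = 10 (x = 6 + 4 = 10)
Z(r, R) = 5
(x*Z(D(-1, -4), 3))*8 = (10*5)*8 = 50*8 = 400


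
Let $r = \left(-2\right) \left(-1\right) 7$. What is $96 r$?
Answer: $1344$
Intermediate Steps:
$r = 14$ ($r = 2 \cdot 7 = 14$)
$96 r = 96 \cdot 14 = 1344$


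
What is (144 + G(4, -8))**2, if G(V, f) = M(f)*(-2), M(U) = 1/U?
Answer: 332929/16 ≈ 20808.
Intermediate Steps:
M(U) = 1/U
G(V, f) = -2/f
(144 + G(4, -8))**2 = (144 - 2/(-8))**2 = (144 - 2*(-1/8))**2 = (144 + 1/4)**2 = (577/4)**2 = 332929/16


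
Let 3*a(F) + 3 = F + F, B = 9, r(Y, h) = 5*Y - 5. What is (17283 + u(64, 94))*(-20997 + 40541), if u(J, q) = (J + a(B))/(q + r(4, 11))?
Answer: 36819254304/109 ≈ 3.3779e+8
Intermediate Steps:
r(Y, h) = -5 + 5*Y
a(F) = -1 + 2*F/3 (a(F) = -1 + (F + F)/3 = -1 + (2*F)/3 = -1 + 2*F/3)
u(J, q) = (5 + J)/(15 + q) (u(J, q) = (J + (-1 + (⅔)*9))/(q + (-5 + 5*4)) = (J + (-1 + 6))/(q + (-5 + 20)) = (J + 5)/(q + 15) = (5 + J)/(15 + q))
(17283 + u(64, 94))*(-20997 + 40541) = (17283 + (5 + 64)/(15 + 94))*(-20997 + 40541) = (17283 + 69/109)*19544 = (1883916/109)*19544 = 36819254304/109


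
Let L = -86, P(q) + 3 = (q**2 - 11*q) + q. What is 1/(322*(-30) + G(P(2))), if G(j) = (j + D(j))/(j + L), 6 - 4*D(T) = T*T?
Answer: -420/4056769 ≈ -0.00010353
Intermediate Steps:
D(T) = 3/2 - T**2/4 (D(T) = 3/2 - T*T/4 = 3/2 - T**2/4)
P(q) = -3 + q**2 - 10*q (P(q) = -3 + ((q**2 - 11*q) + q) = -3 + (q**2 - 10*q) = -3 + q**2 - 10*q)
G(j) = (3/2 + j - j**2/4)/(-86 + j) (G(j) = (j + (3/2 - j**2/4))/(j - 86) = (3/2 + j - j**2/4)/(-86 + j))
1/(322*(-30) + G(P(2))) = 1/(322*(-30) + (6 - (-3 + 2**2 - 10*2)**2 + 4*(-3 + 2**2 - 10*2))/(4*(-86 + (-3 + 2**2 - 10*2)))) = 1/(-9660 + (6 - (-3 + 4 - 20)**2 + 4*(-3 + 4 - 20))/(4*(-86 + (-3 + 4 - 20)))) = 1/(-9660 + (6 - 1*(-19)**2 + 4*(-19))/(4*(-86 - 19))) = 1/(-9660 + (1/4)*(6 - 1*361 - 76)/(-105)) = 1/(-9660 + (1/4)*(-1/105)*(6 - 361 - 76)) = 1/(-9660 + (1/4)*(-1/105)*(-431)) = 1/(-9660 + 431/420) = 1/(-4056769/420) = -420/4056769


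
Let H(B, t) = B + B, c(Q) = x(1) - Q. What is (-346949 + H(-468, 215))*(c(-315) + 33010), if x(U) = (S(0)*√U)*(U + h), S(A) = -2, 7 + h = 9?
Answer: -11591180315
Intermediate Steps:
h = 2 (h = -7 + 9 = 2)
x(U) = -2*√U*(2 + U) (x(U) = (-2*√U)*(U + 2) = (-2*√U)*(2 + U) = -2*√U*(2 + U))
c(Q) = -6 - Q (c(Q) = 2*√1*(-2 - 1*1) - Q = 2*1*(-2 - 1) - Q = 2*1*(-3) - Q = -6 - Q)
H(B, t) = 2*B
(-346949 + H(-468, 215))*(c(-315) + 33010) = (-346949 + 2*(-468))*((-6 - 1*(-315)) + 33010) = (-346949 - 936)*((-6 + 315) + 33010) = -347885*(309 + 33010) = -347885*33319 = -11591180315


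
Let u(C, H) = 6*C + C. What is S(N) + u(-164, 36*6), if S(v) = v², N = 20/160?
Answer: -73471/64 ≈ -1148.0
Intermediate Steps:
u(C, H) = 7*C
N = ⅛ (N = 20*(1/160) = ⅛ ≈ 0.12500)
S(N) + u(-164, 36*6) = (⅛)² + 7*(-164) = 1/64 - 1148 = -73471/64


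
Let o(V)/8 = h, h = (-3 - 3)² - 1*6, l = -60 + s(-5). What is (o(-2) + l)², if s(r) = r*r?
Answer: 42025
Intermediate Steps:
s(r) = r²
l = -35 (l = -60 + (-5)² = -60 + 25 = -35)
h = 30 (h = (-6)² - 6 = 36 - 6 = 30)
o(V) = 240 (o(V) = 8*30 = 240)
(o(-2) + l)² = (240 - 35)² = 205² = 42025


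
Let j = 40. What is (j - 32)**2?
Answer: 64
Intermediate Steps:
(j - 32)**2 = (40 - 32)**2 = 8**2 = 64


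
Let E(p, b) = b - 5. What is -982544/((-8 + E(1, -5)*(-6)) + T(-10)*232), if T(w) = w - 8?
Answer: 245636/1031 ≈ 238.25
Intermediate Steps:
E(p, b) = -5 + b
T(w) = -8 + w
-982544/((-8 + E(1, -5)*(-6)) + T(-10)*232) = -982544/((-8 + (-5 - 5)*(-6)) + (-8 - 10)*232) = -982544/((-8 - 10*(-6)) - 18*232) = -982544/((-8 + 60) - 4176) = -982544/(52 - 4176) = -982544/(-4124) = -982544*(-1/4124) = 245636/1031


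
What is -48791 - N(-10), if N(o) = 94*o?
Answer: -47851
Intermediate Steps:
-48791 - N(-10) = -48791 - 94*(-10) = -48791 - 1*(-940) = -48791 + 940 = -47851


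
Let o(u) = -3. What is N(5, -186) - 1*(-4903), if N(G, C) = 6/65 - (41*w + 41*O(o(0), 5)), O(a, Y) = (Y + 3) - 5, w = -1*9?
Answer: 334691/65 ≈ 5149.1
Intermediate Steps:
w = -9
O(a, Y) = -2 + Y (O(a, Y) = (3 + Y) - 5 = -2 + Y)
N(G, C) = 15996/65 (N(G, C) = 6/65 - 41/(1/((-2 + 5) - 9)) = 6*(1/65) - 41/(1/(3 - 9)) = 6/65 - 41/(1/(-6)) = 6/65 - 41/(-1/6) = 6/65 - 41*(-6) = 6/65 + 246 = 15996/65)
N(5, -186) - 1*(-4903) = 15996/65 - 1*(-4903) = 15996/65 + 4903 = 334691/65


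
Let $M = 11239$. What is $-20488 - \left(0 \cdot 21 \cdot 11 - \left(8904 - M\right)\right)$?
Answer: $-22823$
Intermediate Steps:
$-20488 - \left(0 \cdot 21 \cdot 11 - \left(8904 - M\right)\right) = -20488 - \left(0 \cdot 21 \cdot 11 - \left(8904 - 11239\right)\right) = -20488 - \left(0 \cdot 11 - \left(8904 - 11239\right)\right) = -20488 - \left(0 - -2335\right) = -20488 - \left(0 + 2335\right) = -20488 - 2335 = -22823$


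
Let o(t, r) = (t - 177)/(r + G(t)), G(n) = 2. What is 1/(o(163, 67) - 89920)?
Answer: -69/6204494 ≈ -1.1121e-5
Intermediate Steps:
o(t, r) = (-177 + t)/(2 + r) (o(t, r) = (t - 177)/(r + 2) = (-177 + t)/(2 + r))
1/(o(163, 67) - 89920) = 1/((-177 + 163)/(2 + 67) - 89920) = 1/(-14/69 - 89920) = 1/(-6204494/69) = -69/6204494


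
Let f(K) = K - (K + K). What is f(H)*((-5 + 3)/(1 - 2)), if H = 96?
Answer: -192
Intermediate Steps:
f(K) = -K (f(K) = K - 2*K = -K)
f(H)*((-5 + 3)/(1 - 2)) = (-1*96)*((-5 + 3)/(1 - 2)) = -(-192)/(-1) = -(-192)*(-1) = -96*2 = -192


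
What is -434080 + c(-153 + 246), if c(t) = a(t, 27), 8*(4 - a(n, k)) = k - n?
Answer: -1736271/4 ≈ -4.3407e+5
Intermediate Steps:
a(n, k) = 4 - k/8 + n/8 (a(n, k) = 4 - (k - n)/8 = 4 + (-k/8 + n/8) = 4 - k/8 + n/8)
c(t) = 5/8 + t/8 (c(t) = 4 - ⅛*27 + t/8 = 4 - 27/8 + t/8 = 5/8 + t/8)
-434080 + c(-153 + 246) = -434080 + (5/8 + (-153 + 246)/8) = -434080 + (5/8 + (⅛)*93) = -434080 + (5/8 + 93/8) = -434080 + 49/4 = -1736271/4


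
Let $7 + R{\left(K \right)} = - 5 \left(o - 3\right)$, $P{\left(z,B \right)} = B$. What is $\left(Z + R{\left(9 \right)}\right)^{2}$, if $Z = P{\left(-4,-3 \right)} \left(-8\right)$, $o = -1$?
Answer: $1369$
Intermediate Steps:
$Z = 24$ ($Z = \left(-3\right) \left(-8\right) = 24$)
$R{\left(K \right)} = 13$ ($R{\left(K \right)} = -7 - 5 \left(-1 - 3\right) = -7 - -20 = -7 + 20 = 13$)
$\left(Z + R{\left(9 \right)}\right)^{2} = \left(24 + 13\right)^{2} = 37^{2} = 1369$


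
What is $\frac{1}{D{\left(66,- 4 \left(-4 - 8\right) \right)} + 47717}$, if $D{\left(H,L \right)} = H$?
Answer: $\frac{1}{47783} \approx 2.0928 \cdot 10^{-5}$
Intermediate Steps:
$\frac{1}{D{\left(66,- 4 \left(-4 - 8\right) \right)} + 47717} = \frac{1}{66 + 47717} = \frac{1}{47783}$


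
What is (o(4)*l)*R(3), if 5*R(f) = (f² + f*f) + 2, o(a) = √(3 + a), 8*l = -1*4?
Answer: -2*√7 ≈ -5.2915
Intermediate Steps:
l = -½ (l = (-1*4)/8 = (⅛)*(-4) = -½ ≈ -0.50000)
R(f) = ⅖ + 2*f²/5 (R(f) = ((f² + f*f) + 2)/5 = ((f² + f²) + 2)/5 = (2*f² + 2)/5 = (2 + 2*f²)/5 = ⅖ + 2*f²/5)
(o(4)*l)*R(3) = (√(3 + 4)*(-½))*(⅖ + (⅖)*3²) = (√7*(-½))*(⅖ + (⅖)*9) = (-√7/2)*(⅖ + 18/5) = -√7/2*4 = -2*√7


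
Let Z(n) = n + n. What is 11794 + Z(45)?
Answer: 11884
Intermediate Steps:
Z(n) = 2*n
11794 + Z(45) = 11794 + 2*45 = 11794 + 90 = 11884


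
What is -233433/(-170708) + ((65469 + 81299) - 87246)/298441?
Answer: 79826859529/50946266228 ≈ 1.5669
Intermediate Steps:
-233433/(-170708) + ((65469 + 81299) - 87246)/298441 = -233433*(-1/170708) + (146768 - 87246)*(1/298441) = 233433/170708 + 59522*(1/298441) = 233433/170708 + 59522/298441 = 79826859529/50946266228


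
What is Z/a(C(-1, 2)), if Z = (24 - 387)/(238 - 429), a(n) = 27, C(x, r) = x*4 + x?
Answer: 121/1719 ≈ 0.070390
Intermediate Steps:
C(x, r) = 5*x (C(x, r) = 4*x + x = 5*x)
Z = 363/191 (Z = -363/(-191) = -363*(-1/191) = 363/191 ≈ 1.9005)
Z/a(C(-1, 2)) = (363/191)/27 = (363/191)*(1/27) = 121/1719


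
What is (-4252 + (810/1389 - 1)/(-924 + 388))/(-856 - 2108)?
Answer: 81170011/56582304 ≈ 1.4345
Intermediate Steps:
(-4252 + (810/1389 - 1)/(-924 + 388))/(-856 - 2108) = (-4252 + (810*(1/1389) - 1)/(-536))/(-2964) = (-4252 + (270/463 - 1)*(-1/536))*(-1/2964) = (-4252 - 193/463*(-1/536))*(-1/2964) = (-4252 + 193/248168)*(-1/2964) = -1055210143/248168*(-1/2964) = 81170011/56582304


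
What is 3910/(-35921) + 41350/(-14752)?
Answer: -45382755/15585488 ≈ -2.9119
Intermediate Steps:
3910/(-35921) + 41350/(-14752) = 3910*(-1/35921) + 41350*(-1/14752) = -230/2113 - 20675/7376 = -45382755/15585488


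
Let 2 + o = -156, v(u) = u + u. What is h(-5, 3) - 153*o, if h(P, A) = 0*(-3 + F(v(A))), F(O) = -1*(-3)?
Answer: 24174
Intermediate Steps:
v(u) = 2*u
o = -158 (o = -2 - 156 = -158)
F(O) = 3
h(P, A) = 0 (h(P, A) = 0*(-3 + 3) = 0*0 = 0)
h(-5, 3) - 153*o = 0 - 153*(-158) = 0 + 24174 = 24174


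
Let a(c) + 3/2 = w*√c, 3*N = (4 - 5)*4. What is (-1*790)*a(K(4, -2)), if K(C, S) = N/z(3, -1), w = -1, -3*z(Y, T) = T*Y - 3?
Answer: 1185 + 790*I*√6/3 ≈ 1185.0 + 645.03*I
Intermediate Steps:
z(Y, T) = 1 - T*Y/3 (z(Y, T) = -(T*Y - 3)/3 = -(-3 + T*Y)/3 = 1 - T*Y/3)
N = -4/3 (N = ((4 - 5)*4)/3 = (-1*4)/3 = (⅓)*(-4) = -4/3 ≈ -1.3333)
K(C, S) = -⅔ (K(C, S) = -4/(3*(1 - ⅓*(-1)*3)) = -4/(3*(1 + 1)) = -4/3/2 = -4/3*½ = -⅔)
a(c) = -3/2 - √c
(-1*790)*a(K(4, -2)) = (-1*790)*(-3/2 - √(-⅔)) = -790*(-3/2 - I*√6/3) = 1185 + 790*I*√6/3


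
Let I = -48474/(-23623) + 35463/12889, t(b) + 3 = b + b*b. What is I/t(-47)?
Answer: 1462523835/657365512673 ≈ 0.0022248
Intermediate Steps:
t(b) = -3 + b + b**2 (t(b) = -3 + (b + b*b) = -3 + (b + b**2) = -3 + b + b**2)
I = 1462523835/304476847 (I = -48474*(-1/23623) + 35463*(1/12889) = 48474/23623 + 35463/12889 = 1462523835/304476847 ≈ 4.8034)
I/t(-47) = 1462523835/(304476847*(-3 - 47 + (-47)**2)) = 1462523835/(304476847*(-3 - 47 + 2209)) = (1462523835/304476847)/2159 = (1462523835/304476847)*(1/2159) = 1462523835/657365512673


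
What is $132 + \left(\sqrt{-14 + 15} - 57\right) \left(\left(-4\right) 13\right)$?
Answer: $3044$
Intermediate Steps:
$132 + \left(\sqrt{-14 + 15} - 57\right) \left(\left(-4\right) 13\right) = 132 + \left(\sqrt{1} - 57\right) \left(-52\right) = 132 + \left(1 - 57\right) \left(-52\right) = 132 - -2912 = 132 + 2912 = 3044$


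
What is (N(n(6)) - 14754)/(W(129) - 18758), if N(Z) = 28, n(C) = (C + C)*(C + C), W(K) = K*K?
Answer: 14726/2117 ≈ 6.9561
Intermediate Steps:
W(K) = K**2
n(C) = 4*C**2 (n(C) = (2*C)*(2*C) = 4*C**2)
(N(n(6)) - 14754)/(W(129) - 18758) = (28 - 14754)/(129**2 - 18758) = -14726/(16641 - 18758) = -14726/(-2117) = -14726*(-1/2117) = 14726/2117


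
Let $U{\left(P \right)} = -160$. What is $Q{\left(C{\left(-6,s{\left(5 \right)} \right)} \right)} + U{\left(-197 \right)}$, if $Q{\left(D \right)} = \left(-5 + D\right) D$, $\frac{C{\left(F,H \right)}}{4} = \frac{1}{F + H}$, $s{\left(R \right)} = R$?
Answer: $-124$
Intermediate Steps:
$C{\left(F,H \right)} = \frac{4}{F + H}$
$Q{\left(D \right)} = D \left(-5 + D\right)$
$Q{\left(C{\left(-6,s{\left(5 \right)} \right)} \right)} + U{\left(-197 \right)} = \frac{4}{-6 + 5} \left(-5 + \frac{4}{-6 + 5}\right) - 160 = \frac{4}{-1} \left(-5 + \frac{4}{-1}\right) - 160 = 4 \left(-1\right) \left(-5 + 4 \left(-1\right)\right) - 160 = - 4 \left(-5 - 4\right) - 160 = \left(-4\right) \left(-9\right) - 160 = 36 - 160 = -124$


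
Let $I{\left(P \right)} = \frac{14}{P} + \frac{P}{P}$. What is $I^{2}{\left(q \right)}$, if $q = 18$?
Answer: $\frac{256}{81} \approx 3.1605$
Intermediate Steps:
$I{\left(P \right)} = 1 + \frac{14}{P}$ ($I{\left(P \right)} = \frac{14}{P} + 1 = 1 + \frac{14}{P}$)
$I^{2}{\left(q \right)} = \left(\frac{14 + 18}{18}\right)^{2} = \left(\frac{1}{18} \cdot 32\right)^{2} = \left(\frac{16}{9}\right)^{2} = \frac{256}{81}$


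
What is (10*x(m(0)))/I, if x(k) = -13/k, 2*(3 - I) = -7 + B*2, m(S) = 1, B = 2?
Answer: -260/9 ≈ -28.889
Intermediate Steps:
I = 9/2 (I = 3 - (-7 + 2*2)/2 = 3 - (-7 + 4)/2 = 3 - ½*(-3) = 3 + 3/2 = 9/2 ≈ 4.5000)
(10*x(m(0)))/I = (10*(-13/1))/(9/2) = (10*(-13*1))*(2/9) = (10*(-13))*(2/9) = -130*2/9 = -260/9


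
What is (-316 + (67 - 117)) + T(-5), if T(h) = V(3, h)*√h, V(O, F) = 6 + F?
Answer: -366 + I*√5 ≈ -366.0 + 2.2361*I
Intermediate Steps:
T(h) = √h*(6 + h) (T(h) = (6 + h)*√h = √h*(6 + h))
(-316 + (67 - 117)) + T(-5) = (-316 + (67 - 117)) + √(-5)*(6 - 5) = (-316 - 50) + (I*√5)*1 = -366 + I*√5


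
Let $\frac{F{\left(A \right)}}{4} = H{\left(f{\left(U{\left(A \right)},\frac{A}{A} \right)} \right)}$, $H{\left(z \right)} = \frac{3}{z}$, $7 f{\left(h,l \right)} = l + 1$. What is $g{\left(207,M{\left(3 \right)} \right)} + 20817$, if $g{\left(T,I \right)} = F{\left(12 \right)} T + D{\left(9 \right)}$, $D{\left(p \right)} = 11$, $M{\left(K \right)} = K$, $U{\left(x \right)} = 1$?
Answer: $29522$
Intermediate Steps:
$f{\left(h,l \right)} = \frac{1}{7} + \frac{l}{7}$ ($f{\left(h,l \right)} = \frac{l + 1}{7} = \frac{1 + l}{7} = \frac{1}{7} + \frac{l}{7}$)
$F{\left(A \right)} = 42$ ($F{\left(A \right)} = 4 \frac{3}{\frac{1}{7} + \frac{A \frac{1}{A}}{7}} = 4 \frac{3}{\frac{1}{7} + \frac{1}{7} \cdot 1} = 4 \frac{3}{\frac{1}{7} + \frac{1}{7}} = 4 \frac{3}{\frac{2}{7}} = 4 \cdot 3 \cdot \frac{7}{2} = 4 \cdot \frac{21}{2} = 42$)
$g{\left(T,I \right)} = 11 + 42 T$ ($g{\left(T,I \right)} = 42 T + 11 = 11 + 42 T$)
$g{\left(207,M{\left(3 \right)} \right)} + 20817 = \left(11 + 42 \cdot 207\right) + 20817 = \left(11 + 8694\right) + 20817 = 8705 + 20817 = 29522$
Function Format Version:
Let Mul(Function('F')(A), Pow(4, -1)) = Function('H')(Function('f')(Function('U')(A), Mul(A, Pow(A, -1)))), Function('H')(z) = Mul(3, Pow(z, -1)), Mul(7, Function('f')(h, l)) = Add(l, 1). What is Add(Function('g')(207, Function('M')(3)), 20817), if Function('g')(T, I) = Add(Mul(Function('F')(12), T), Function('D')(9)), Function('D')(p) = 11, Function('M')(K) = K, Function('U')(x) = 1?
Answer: 29522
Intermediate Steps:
Function('f')(h, l) = Add(Rational(1, 7), Mul(Rational(1, 7), l)) (Function('f')(h, l) = Mul(Rational(1, 7), Add(l, 1)) = Mul(Rational(1, 7), Add(1, l)) = Add(Rational(1, 7), Mul(Rational(1, 7), l)))
Function('F')(A) = 42 (Function('F')(A) = Mul(4, Mul(3, Pow(Add(Rational(1, 7), Mul(Rational(1, 7), Mul(A, Pow(A, -1)))), -1))) = Mul(4, Mul(3, Pow(Add(Rational(1, 7), Mul(Rational(1, 7), 1)), -1))) = Mul(4, Mul(3, Pow(Add(Rational(1, 7), Rational(1, 7)), -1))) = Mul(4, Mul(3, Pow(Rational(2, 7), -1))) = Mul(4, Mul(3, Rational(7, 2))) = Mul(4, Rational(21, 2)) = 42)
Function('g')(T, I) = Add(11, Mul(42, T)) (Function('g')(T, I) = Add(Mul(42, T), 11) = Add(11, Mul(42, T)))
Add(Function('g')(207, Function('M')(3)), 20817) = Add(Add(11, Mul(42, 207)), 20817) = Add(Add(11, 8694), 20817) = Add(8705, 20817) = 29522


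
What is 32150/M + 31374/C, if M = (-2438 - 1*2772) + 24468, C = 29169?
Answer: 12237967/4458227 ≈ 2.7450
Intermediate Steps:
M = 19258 (M = (-2438 - 2772) + 24468 = -5210 + 24468 = 19258)
32150/M + 31374/C = 32150/19258 + 31374/29169 = 32150*(1/19258) + 31374*(1/29169) = 16075/9629 + 498/463 = 12237967/4458227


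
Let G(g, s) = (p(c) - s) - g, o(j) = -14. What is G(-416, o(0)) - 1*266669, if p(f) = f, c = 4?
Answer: -266235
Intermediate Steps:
G(g, s) = 4 - g - s (G(g, s) = (4 - s) - g = 4 - g - s)
G(-416, o(0)) - 1*266669 = (4 - 1*(-416) - 1*(-14)) - 1*266669 = (4 + 416 + 14) - 266669 = 434 - 266669 = -266235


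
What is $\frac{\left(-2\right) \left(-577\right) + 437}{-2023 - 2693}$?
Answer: $- \frac{1591}{4716} \approx -0.33736$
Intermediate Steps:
$\frac{\left(-2\right) \left(-577\right) + 437}{-2023 - 2693} = \frac{1154 + 437}{-4716} = 1591 \left(- \frac{1}{4716}\right) = - \frac{1591}{4716}$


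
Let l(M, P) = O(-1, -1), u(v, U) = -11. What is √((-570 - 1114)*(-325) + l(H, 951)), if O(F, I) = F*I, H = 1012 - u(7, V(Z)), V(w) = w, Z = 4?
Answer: √547301 ≈ 739.80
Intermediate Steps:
H = 1023 (H = 1012 - 1*(-11) = 1012 + 11 = 1023)
l(M, P) = 1 (l(M, P) = -1*(-1) = 1)
√((-570 - 1114)*(-325) + l(H, 951)) = √((-570 - 1114)*(-325) + 1) = √(-1684*(-325) + 1) = √(547300 + 1) = √547301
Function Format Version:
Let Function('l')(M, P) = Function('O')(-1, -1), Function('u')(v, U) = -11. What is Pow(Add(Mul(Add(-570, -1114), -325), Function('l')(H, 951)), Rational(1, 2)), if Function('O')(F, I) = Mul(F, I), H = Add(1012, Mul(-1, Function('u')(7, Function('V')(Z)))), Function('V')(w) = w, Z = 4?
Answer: Pow(547301, Rational(1, 2)) ≈ 739.80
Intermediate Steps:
H = 1023 (H = Add(1012, Mul(-1, -11)) = Add(1012, 11) = 1023)
Function('l')(M, P) = 1 (Function('l')(M, P) = Mul(-1, -1) = 1)
Pow(Add(Mul(Add(-570, -1114), -325), Function('l')(H, 951)), Rational(1, 2)) = Pow(Add(Mul(Add(-570, -1114), -325), 1), Rational(1, 2)) = Pow(Add(Mul(-1684, -325), 1), Rational(1, 2)) = Pow(Add(547300, 1), Rational(1, 2)) = Pow(547301, Rational(1, 2))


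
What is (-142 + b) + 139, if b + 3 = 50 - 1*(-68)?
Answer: 112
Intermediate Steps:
b = 115 (b = -3 + (50 - 1*(-68)) = -3 + (50 + 68) = -3 + 118 = 115)
(-142 + b) + 139 = (-142 + 115) + 139 = -27 + 139 = 112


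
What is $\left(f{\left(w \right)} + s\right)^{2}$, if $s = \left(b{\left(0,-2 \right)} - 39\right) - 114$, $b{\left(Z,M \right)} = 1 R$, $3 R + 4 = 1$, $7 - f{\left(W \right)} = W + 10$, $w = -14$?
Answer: $20449$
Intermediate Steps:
$f{\left(W \right)} = -3 - W$ ($f{\left(W \right)} = 7 - \left(W + 10\right) = 7 - \left(10 + W\right) = -3 - W$)
$R = -1$ ($R = - \frac{4}{3} + \frac{1}{3} \cdot 1 = - \frac{4}{3} + \frac{1}{3} = -1$)
$b{\left(Z,M \right)} = -1$ ($b{\left(Z,M \right)} = 1 \left(-1\right) = -1$)
$s = -154$ ($s = \left(-1 - 39\right) - 114 = -40 - 114 = -154$)
$\left(f{\left(w \right)} + s\right)^{2} = \left(\left(-3 - -14\right) - 154\right)^{2} = \left(\left(-3 + 14\right) - 154\right)^{2} = \left(11 - 154\right)^{2} = \left(-143\right)^{2} = 20449$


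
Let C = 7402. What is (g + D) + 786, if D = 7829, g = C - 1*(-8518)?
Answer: 24535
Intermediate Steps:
g = 15920 (g = 7402 - 1*(-8518) = 7402 + 8518 = 15920)
(g + D) + 786 = (15920 + 7829) + 786 = 23749 + 786 = 24535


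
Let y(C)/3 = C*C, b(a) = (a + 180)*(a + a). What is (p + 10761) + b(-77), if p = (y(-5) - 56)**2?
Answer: -4740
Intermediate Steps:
b(a) = 2*a*(180 + a) (b(a) = (180 + a)*(2*a) = 2*a*(180 + a))
y(C) = 3*C**2 (y(C) = 3*(C*C) = 3*C**2)
p = 361 (p = (3*(-5)**2 - 56)**2 = (3*25 - 56)**2 = (75 - 56)**2 = 19**2 = 361)
(p + 10761) + b(-77) = (361 + 10761) + 2*(-77)*(180 - 77) = 11122 + 2*(-77)*103 = 11122 - 15862 = -4740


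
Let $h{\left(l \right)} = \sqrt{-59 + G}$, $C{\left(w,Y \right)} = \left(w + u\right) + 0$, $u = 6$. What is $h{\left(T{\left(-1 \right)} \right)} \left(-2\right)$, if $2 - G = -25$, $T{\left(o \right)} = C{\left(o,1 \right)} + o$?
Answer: $- 8 i \sqrt{2} \approx - 11.314 i$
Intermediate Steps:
$C{\left(w,Y \right)} = 6 + w$ ($C{\left(w,Y \right)} = \left(w + 6\right) + 0 = \left(6 + w\right) + 0 = 6 + w$)
$T{\left(o \right)} = 6 + 2 o$ ($T{\left(o \right)} = \left(6 + o\right) + o = 6 + 2 o$)
$G = 27$ ($G = 2 - -25 = 2 + 25 = 27$)
$h{\left(l \right)} = 4 i \sqrt{2}$ ($h{\left(l \right)} = \sqrt{-59 + 27} = \sqrt{-32} = 4 i \sqrt{2}$)
$h{\left(T{\left(-1 \right)} \right)} \left(-2\right) = 4 i \sqrt{2} \left(-2\right) = - 8 i \sqrt{2}$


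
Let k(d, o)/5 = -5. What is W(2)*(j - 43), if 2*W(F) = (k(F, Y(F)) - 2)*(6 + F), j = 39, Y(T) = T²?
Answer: 432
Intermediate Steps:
k(d, o) = -25 (k(d, o) = 5*(-5) = -25)
W(F) = -81 - 27*F/2 (W(F) = ((-25 - 2)*(6 + F))/2 = (-27*(6 + F))/2 = (-162 - 27*F)/2 = -81 - 27*F/2)
W(2)*(j - 43) = (-81 - 27/2*2)*(39 - 43) = (-81 - 27)*(-4) = -108*(-4) = 432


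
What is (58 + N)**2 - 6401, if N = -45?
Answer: -6232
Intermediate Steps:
(58 + N)**2 - 6401 = (58 - 45)**2 - 6401 = 13**2 - 6401 = 169 - 6401 = -6232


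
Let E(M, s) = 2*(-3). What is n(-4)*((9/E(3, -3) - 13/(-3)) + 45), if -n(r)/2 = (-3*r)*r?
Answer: 4592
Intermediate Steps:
n(r) = 6*r**2 (n(r) = -2*(-3*r)*r = -(-6)*r**2 = 6*r**2)
E(M, s) = -6
n(-4)*((9/E(3, -3) - 13/(-3)) + 45) = (6*(-4)**2)*((9/(-6) - 13/(-3)) + 45) = (6*16)*((9*(-1/6) - 13*(-1/3)) + 45) = 96*((-3/2 + 13/3) + 45) = 96*(17/6 + 45) = 96*(287/6) = 4592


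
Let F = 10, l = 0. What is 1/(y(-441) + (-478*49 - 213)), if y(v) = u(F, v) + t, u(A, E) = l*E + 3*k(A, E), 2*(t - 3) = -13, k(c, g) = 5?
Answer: -2/47247 ≈ -4.2331e-5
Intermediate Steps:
t = -7/2 (t = 3 + (½)*(-13) = 3 - 13/2 = -7/2 ≈ -3.5000)
u(A, E) = 15 (u(A, E) = 0*E + 3*5 = 0 + 15 = 15)
y(v) = 23/2 (y(v) = 15 - 7/2 = 23/2)
1/(y(-441) + (-478*49 - 213)) = 1/(23/2 + (-478*49 - 213)) = 1/(23/2 + (-23422 - 213)) = 1/(23/2 - 23635) = 1/(-47247/2) = -2/47247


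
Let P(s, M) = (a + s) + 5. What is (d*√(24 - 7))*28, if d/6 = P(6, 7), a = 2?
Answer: 2184*√17 ≈ 9004.9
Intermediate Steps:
P(s, M) = 7 + s (P(s, M) = (2 + s) + 5 = 7 + s)
d = 78 (d = 6*(7 + 6) = 6*13 = 78)
(d*√(24 - 7))*28 = (78*√(24 - 7))*28 = (78*√17)*28 = 2184*√17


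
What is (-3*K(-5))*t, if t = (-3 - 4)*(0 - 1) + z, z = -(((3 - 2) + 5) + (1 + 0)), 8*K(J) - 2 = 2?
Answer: 0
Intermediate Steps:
K(J) = ½ (K(J) = ¼ + (⅛)*2 = ¼ + ¼ = ½)
z = -7 (z = -((1 + 5) + 1) = -(6 + 1) = -1*7 = -7)
t = 0 (t = (-3 - 4)*(0 - 1) - 7 = -7*(-1) - 7 = 7 - 7 = 0)
(-3*K(-5))*t = -3*½*0 = -3/2*0 = 0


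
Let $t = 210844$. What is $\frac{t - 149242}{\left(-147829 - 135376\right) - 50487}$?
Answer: $- \frac{30801}{166846} \approx -0.18461$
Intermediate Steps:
$\frac{t - 149242}{\left(-147829 - 135376\right) - 50487} = \frac{210844 - 149242}{\left(-147829 - 135376\right) - 50487} = \frac{61602}{-283205 - 50487} = \frac{61602}{-333692} = 61602 \left(- \frac{1}{333692}\right) = - \frac{30801}{166846}$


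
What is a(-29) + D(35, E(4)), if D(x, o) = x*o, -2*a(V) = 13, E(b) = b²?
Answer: 1107/2 ≈ 553.50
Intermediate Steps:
a(V) = -13/2 (a(V) = -½*13 = -13/2)
D(x, o) = o*x
a(-29) + D(35, E(4)) = -13/2 + 4²*35 = -13/2 + 16*35 = -13/2 + 560 = 1107/2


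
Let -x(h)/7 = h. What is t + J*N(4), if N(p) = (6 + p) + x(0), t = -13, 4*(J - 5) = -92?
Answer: -193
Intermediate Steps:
J = -18 (J = 5 + (¼)*(-92) = 5 - 23 = -18)
x(h) = -7*h
N(p) = 6 + p (N(p) = (6 + p) - 7*0 = (6 + p) + 0 = 6 + p)
t + J*N(4) = -13 - 18*(6 + 4) = -13 - 18*10 = -13 - 180 = -193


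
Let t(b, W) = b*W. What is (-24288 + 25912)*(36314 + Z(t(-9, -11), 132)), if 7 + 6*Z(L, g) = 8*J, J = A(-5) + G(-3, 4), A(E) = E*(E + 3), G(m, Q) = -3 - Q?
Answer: 176935612/3 ≈ 5.8979e+7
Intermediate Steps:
A(E) = E*(3 + E)
t(b, W) = W*b
J = 3 (J = -5*(3 - 5) + (-3 - 1*4) = -5*(-2) + (-3 - 4) = 10 - 7 = 3)
Z(L, g) = 17/6 (Z(L, g) = -7/6 + (8*3)/6 = -7/6 + (⅙)*24 = -7/6 + 4 = 17/6)
(-24288 + 25912)*(36314 + Z(t(-9, -11), 132)) = (-24288 + 25912)*(36314 + 17/6) = 1624*(217901/6) = 176935612/3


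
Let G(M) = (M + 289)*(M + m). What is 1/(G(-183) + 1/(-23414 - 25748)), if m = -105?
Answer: -49162/1500817537 ≈ -3.2757e-5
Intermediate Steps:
G(M) = (-105 + M)*(289 + M) (G(M) = (M + 289)*(M - 105) = (289 + M)*(-105 + M) = (-105 + M)*(289 + M))
1/(G(-183) + 1/(-23414 - 25748)) = 1/((-30345 + (-183)**2 + 184*(-183)) + 1/(-23414 - 25748)) = 1/((-30345 + 33489 - 33672) + 1/(-49162)) = 1/(-30528 - 1/49162) = 1/(-1500817537/49162) = -49162/1500817537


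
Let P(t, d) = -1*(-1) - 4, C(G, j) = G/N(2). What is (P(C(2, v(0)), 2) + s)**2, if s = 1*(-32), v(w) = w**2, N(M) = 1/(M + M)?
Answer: 1225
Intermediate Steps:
N(M) = 1/(2*M)
C(G, j) = 4*G (C(G, j) = G/(((1/2)/2)) = G/(((1/2)*(1/2))) = G/(1/4) = G*4 = 4*G)
s = -32
P(t, d) = -3 (P(t, d) = 1 - 4 = -3)
(P(C(2, v(0)), 2) + s)**2 = (-3 - 32)**2 = (-35)**2 = 1225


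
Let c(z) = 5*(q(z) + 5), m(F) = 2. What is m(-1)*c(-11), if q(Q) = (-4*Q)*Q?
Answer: -4790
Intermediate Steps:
q(Q) = -4*Q²
c(z) = 25 - 20*z² (c(z) = 5*(-4*z² + 5) = 5*(5 - 4*z²) = 25 - 20*z²)
m(-1)*c(-11) = 2*(25 - 20*(-11)²) = 2*(25 - 20*121) = 2*(25 - 2420) = 2*(-2395) = -4790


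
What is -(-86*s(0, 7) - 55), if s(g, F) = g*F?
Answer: 55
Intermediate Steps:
s(g, F) = F*g
-(-86*s(0, 7) - 55) = -(-602*0 - 55) = -(-86*0 - 55) = -(0 - 55) = -1*(-55) = 55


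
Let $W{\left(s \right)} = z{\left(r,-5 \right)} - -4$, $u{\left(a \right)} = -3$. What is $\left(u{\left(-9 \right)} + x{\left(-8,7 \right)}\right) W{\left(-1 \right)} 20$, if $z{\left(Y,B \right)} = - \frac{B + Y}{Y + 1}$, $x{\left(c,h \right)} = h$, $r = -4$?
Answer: $80$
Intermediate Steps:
$z{\left(Y,B \right)} = - \frac{B + Y}{1 + Y}$
$W{\left(s \right)} = 1$ ($W{\left(s \right)} = \frac{\left(-1\right) \left(-5\right) - -4}{1 - 4} - -4 = \frac{5 + 4}{-3} + 4 = \left(- \frac{1}{3}\right) 9 + 4 = -3 + 4 = 1$)
$\left(u{\left(-9 \right)} + x{\left(-8,7 \right)}\right) W{\left(-1 \right)} 20 = \left(-3 + 7\right) 1 \cdot 20 = 4 \cdot 20 = 80$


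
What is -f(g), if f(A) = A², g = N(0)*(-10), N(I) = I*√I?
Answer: 0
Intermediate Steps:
N(I) = I^(3/2)
g = 0 (g = 0^(3/2)*(-10) = 0*(-10) = 0)
-f(g) = -1*0² = -1*0 = 0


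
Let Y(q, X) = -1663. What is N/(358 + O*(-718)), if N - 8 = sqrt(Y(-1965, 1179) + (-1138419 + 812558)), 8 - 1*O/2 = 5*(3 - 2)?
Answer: -4/1975 - I*sqrt(81881)/1975 ≈ -0.0020253 - 0.14489*I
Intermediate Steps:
O = 6 (O = 16 - 10*(3 - 2) = 16 - 10 = 6)
N = 8 + 2*I*sqrt(81881) (N = 8 + sqrt(-1663 + (-1138419 + 812558)) = 8 + sqrt(-1663 - 325861) = 8 + sqrt(-327524) = 8 + 2*I*sqrt(81881) ≈ 8.0 + 572.3*I)
N/(358 + O*(-718)) = (8 + 2*I*sqrt(81881))/(358 + 6*(-718)) = (8 + 2*I*sqrt(81881))/(358 - 4308) = (8 + 2*I*sqrt(81881))/(-3950) = (8 + 2*I*sqrt(81881))*(-1/3950) = -4/1975 - I*sqrt(81881)/1975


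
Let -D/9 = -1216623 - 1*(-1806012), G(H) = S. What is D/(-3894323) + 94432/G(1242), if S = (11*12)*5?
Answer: 92812420049/642563295 ≈ 144.44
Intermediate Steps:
S = 660 (S = 132*5 = 660)
G(H) = 660
D = -5304501 (D = -9*(-1216623 - 1*(-1806012)) = -9*(-1216623 + 1806012) = -9*589389 = -5304501)
D/(-3894323) + 94432/G(1242) = -5304501/(-3894323) + 94432/660 = -5304501*(-1/3894323) + 94432*(1/660) = 5304501/3894323 + 23608/165 = 92812420049/642563295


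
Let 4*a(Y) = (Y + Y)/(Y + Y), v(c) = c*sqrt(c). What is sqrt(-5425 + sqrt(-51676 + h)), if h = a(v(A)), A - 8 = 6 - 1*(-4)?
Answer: sqrt(-21700 + 6*I*sqrt(22967))/2 ≈ 1.5428 + 73.671*I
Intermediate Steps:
A = 18 (A = 8 + (6 - 1*(-4)) = 8 + (6 + 4) = 8 + 10 = 18)
v(c) = c**(3/2)
a(Y) = 1/4 (a(Y) = ((Y + Y)/(Y + Y))/4 = ((2*Y)/((2*Y)))/4 = ((2*Y)*(1/(2*Y)))/4 = (1/4)*1 = 1/4)
h = 1/4 ≈ 0.25000
sqrt(-5425 + sqrt(-51676 + h)) = sqrt(-5425 + sqrt(-51676 + 1/4)) = sqrt(-5425 + sqrt(-206703/4)) = sqrt(-5425 + 3*I*sqrt(22967)/2)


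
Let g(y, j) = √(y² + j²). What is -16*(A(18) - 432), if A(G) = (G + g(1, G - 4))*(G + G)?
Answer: -3456 - 576*√197 ≈ -11541.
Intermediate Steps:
g(y, j) = √(j² + y²)
A(G) = 2*G*(G + √(1 + (-4 + G)²)) (A(G) = (G + √((G - 4)² + 1²))*(G + G) = (G + √((-4 + G)² + 1))*(2*G) = (G + √(1 + (-4 + G)²))*(2*G) = 2*G*(G + √(1 + (-4 + G)²)))
-16*(A(18) - 432) = -16*(2*18*(18 + √(1 + (-4 + 18)²)) - 432) = -16*(2*18*(18 + √(1 + 14²)) - 432) = -16*(2*18*(18 + √(1 + 196)) - 432) = -16*(2*18*(18 + √197) - 432) = -16*((648 + 36*√197) - 432) = -16*(216 + 36*√197) = -3456 - 576*√197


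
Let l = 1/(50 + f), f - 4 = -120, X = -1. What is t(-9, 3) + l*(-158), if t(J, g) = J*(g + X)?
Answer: -515/33 ≈ -15.606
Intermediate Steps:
f = -116 (f = 4 - 120 = -116)
t(J, g) = J*(-1 + g) (t(J, g) = J*(g - 1) = J*(-1 + g))
l = -1/66 (l = 1/(50 - 116) = 1/(-66) = -1/66 ≈ -0.015152)
t(-9, 3) + l*(-158) = -9*(-1 + 3) - 1/66*(-158) = -9*2 + 79/33 = -18 + 79/33 = -515/33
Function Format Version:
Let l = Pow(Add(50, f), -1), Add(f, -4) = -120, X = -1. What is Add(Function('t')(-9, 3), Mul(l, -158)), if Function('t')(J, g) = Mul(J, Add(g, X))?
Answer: Rational(-515, 33) ≈ -15.606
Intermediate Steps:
f = -116 (f = Add(4, -120) = -116)
Function('t')(J, g) = Mul(J, Add(-1, g)) (Function('t')(J, g) = Mul(J, Add(g, -1)) = Mul(J, Add(-1, g)))
l = Rational(-1, 66) (l = Pow(Add(50, -116), -1) = Pow(-66, -1) = Rational(-1, 66) ≈ -0.015152)
Add(Function('t')(-9, 3), Mul(l, -158)) = Add(Mul(-9, Add(-1, 3)), Mul(Rational(-1, 66), -158)) = Add(Mul(-9, 2), Rational(79, 33)) = Add(-18, Rational(79, 33)) = Rational(-515, 33)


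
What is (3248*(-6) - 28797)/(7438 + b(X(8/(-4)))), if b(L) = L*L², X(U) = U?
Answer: -9657/1486 ≈ -6.4987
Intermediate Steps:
b(L) = L³
(3248*(-6) - 28797)/(7438 + b(X(8/(-4)))) = (3248*(-6) - 28797)/(7438 + (8/(-4))³) = (-19488 - 28797)/(7438 + (8*(-¼))³) = -48285/(7438 + (-2)³) = -48285/(7438 - 8) = -48285/7430 = -48285*1/7430 = -9657/1486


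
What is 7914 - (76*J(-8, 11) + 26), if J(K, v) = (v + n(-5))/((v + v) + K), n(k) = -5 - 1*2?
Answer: 55064/7 ≈ 7866.3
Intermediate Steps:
n(k) = -7 (n(k) = -5 - 2 = -7)
J(K, v) = (-7 + v)/(K + 2*v) (J(K, v) = (v - 7)/((v + v) + K) = (-7 + v)/(2*v + K) = (-7 + v)/(K + 2*v))
7914 - (76*J(-8, 11) + 26) = 7914 - (76*((-7 + 11)/(-8 + 2*11)) + 26) = 7914 - (76*(4/(-8 + 22)) + 26) = 7914 - (76*(4/14) + 26) = 7914 - (76*((1/14)*4) + 26) = 7914 - (76*(2/7) + 26) = 7914 - (152/7 + 26) = 7914 - 1*334/7 = 7914 - 334/7 = 55064/7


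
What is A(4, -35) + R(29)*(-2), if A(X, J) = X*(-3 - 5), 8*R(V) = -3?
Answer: -125/4 ≈ -31.250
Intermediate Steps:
R(V) = -3/8 (R(V) = (1/8)*(-3) = -3/8)
A(X, J) = -8*X (A(X, J) = X*(-8) = -8*X)
A(4, -35) + R(29)*(-2) = -8*4 - 3/8*(-2) = -32 + 3/4 = -125/4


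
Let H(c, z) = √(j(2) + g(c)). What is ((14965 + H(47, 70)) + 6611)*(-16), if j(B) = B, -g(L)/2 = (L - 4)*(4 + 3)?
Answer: -345216 - 160*I*√6 ≈ -3.4522e+5 - 391.92*I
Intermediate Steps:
g(L) = 56 - 14*L (g(L) = -2*(L - 4)*(4 + 3) = -2*(-4 + L)*7 = -2*(-28 + 7*L) = 56 - 14*L)
H(c, z) = √(58 - 14*c) (H(c, z) = √(2 + (56 - 14*c)) = √(58 - 14*c))
((14965 + H(47, 70)) + 6611)*(-16) = ((14965 + √(58 - 14*47)) + 6611)*(-16) = ((14965 + √(58 - 658)) + 6611)*(-16) = ((14965 + √(-600)) + 6611)*(-16) = ((14965 + 10*I*√6) + 6611)*(-16) = (21576 + 10*I*√6)*(-16) = -345216 - 160*I*√6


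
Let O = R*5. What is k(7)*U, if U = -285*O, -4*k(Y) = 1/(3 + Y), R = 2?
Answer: 285/4 ≈ 71.250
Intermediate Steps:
k(Y) = -1/(4*(3 + Y))
O = 10 (O = 2*5 = 10)
U = -2850 (U = -285*10 = -2850)
k(7)*U = -1/(12 + 4*7)*(-2850) = -1/(12 + 28)*(-2850) = -1/40*(-2850) = 285/4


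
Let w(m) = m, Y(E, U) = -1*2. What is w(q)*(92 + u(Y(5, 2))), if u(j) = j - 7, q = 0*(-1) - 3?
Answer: -249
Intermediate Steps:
Y(E, U) = -2
q = -3 (q = 0 - 3 = -3)
u(j) = -7 + j
w(q)*(92 + u(Y(5, 2))) = -3*(92 + (-7 - 2)) = -3*(92 - 9) = -3*83 = -249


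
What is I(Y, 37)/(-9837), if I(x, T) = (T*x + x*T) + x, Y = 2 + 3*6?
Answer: -500/3279 ≈ -0.15249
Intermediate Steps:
Y = 20 (Y = 2 + 18 = 20)
I(x, T) = x + 2*T*x (I(x, T) = (T*x + T*x) + x = 2*T*x + x = x + 2*T*x)
I(Y, 37)/(-9837) = (20*(1 + 2*37))/(-9837) = (20*(1 + 74))*(-1/9837) = (20*75)*(-1/9837) = 1500*(-1/9837) = -500/3279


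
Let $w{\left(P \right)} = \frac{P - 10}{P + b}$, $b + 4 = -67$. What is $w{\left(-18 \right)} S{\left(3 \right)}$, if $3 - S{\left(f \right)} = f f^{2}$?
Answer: $- \frac{672}{89} \approx -7.5506$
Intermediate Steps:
$b = -71$ ($b = -4 - 67 = -71$)
$w{\left(P \right)} = \frac{-10 + P}{-71 + P}$ ($w{\left(P \right)} = \frac{P - 10}{P - 71} = \frac{-10 + P}{-71 + P}$)
$S{\left(f \right)} = 3 - f^{3}$ ($S{\left(f \right)} = 3 - f f^{2} = 3 - f^{3}$)
$w{\left(-18 \right)} S{\left(3 \right)} = \frac{-10 - 18}{-71 - 18} \left(3 - 3^{3}\right) = \frac{1}{-89} \left(-28\right) \left(3 - 27\right) = \left(- \frac{1}{89}\right) \left(-28\right) \left(3 - 27\right) = \frac{28}{89} \left(-24\right) = - \frac{672}{89}$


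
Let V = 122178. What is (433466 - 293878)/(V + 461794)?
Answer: 34897/145993 ≈ 0.23903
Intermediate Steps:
(433466 - 293878)/(V + 461794) = (433466 - 293878)/(122178 + 461794) = 139588/583972 = 139588*(1/583972) = 34897/145993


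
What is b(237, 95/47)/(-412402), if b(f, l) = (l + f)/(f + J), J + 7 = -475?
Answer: 5617/2374404515 ≈ 2.3656e-6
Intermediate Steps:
J = -482 (J = -7 - 475 = -482)
b(f, l) = (f + l)/(-482 + f) (b(f, l) = (l + f)/(f - 482) = (f + l)/(-482 + f))
b(237, 95/47)/(-412402) = ((237 + 95/47)/(-482 + 237))/(-412402) = ((237 + 95*(1/47))/(-245))*(-1/412402) = -(237 + 95/47)/245*(-1/412402) = -1/245*11234/47*(-1/412402) = -11234/11515*(-1/412402) = 5617/2374404515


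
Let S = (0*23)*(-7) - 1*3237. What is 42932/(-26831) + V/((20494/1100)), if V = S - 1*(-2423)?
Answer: -12452162904/274937257 ≈ -45.291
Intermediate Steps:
S = -3237 (S = 0*(-7) - 3237 = 0 - 3237 = -3237)
V = -814 (V = -3237 - 1*(-2423) = -3237 + 2423 = -814)
42932/(-26831) + V/((20494/1100)) = 42932/(-26831) - 814/(20494/1100) = 42932*(-1/26831) - 814/(20494*(1/1100)) = -42932/26831 - 814/10247/550 = -42932/26831 - 814*550/10247 = -42932/26831 - 447700/10247 = -12452162904/274937257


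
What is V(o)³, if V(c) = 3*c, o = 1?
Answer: 27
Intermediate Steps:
V(o)³ = (3*1)³ = 3³ = 27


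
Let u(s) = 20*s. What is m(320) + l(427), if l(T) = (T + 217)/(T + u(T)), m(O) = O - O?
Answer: 92/1281 ≈ 0.071819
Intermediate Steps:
m(O) = 0
l(T) = (217 + T)/(21*T) (l(T) = (T + 217)/(T + 20*T) = (217 + T)/((21*T)) = (217 + T)*(1/(21*T)) = (217 + T)/(21*T))
m(320) + l(427) = 0 + (1/21)*(217 + 427)/427 = 0 + (1/21)*(1/427)*644 = 0 + 92/1281 = 92/1281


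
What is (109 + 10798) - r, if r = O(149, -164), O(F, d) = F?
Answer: 10758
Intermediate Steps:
r = 149
(109 + 10798) - r = (109 + 10798) - 1*149 = 10907 - 149 = 10758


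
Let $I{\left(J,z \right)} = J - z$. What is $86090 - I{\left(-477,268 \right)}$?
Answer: $86835$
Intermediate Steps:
$86090 - I{\left(-477,268 \right)} = 86090 - \left(-477 - 268\right) = 86090 - -745 = 86090 + 745 = 86835$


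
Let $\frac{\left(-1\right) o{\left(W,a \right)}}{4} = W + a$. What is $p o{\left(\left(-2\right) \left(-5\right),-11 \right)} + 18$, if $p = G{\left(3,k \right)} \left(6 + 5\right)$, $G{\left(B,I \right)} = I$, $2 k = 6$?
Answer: $150$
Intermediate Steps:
$k = 3$ ($k = \frac{1}{2} \cdot 6 = 3$)
$p = 33$ ($p = 3 \left(6 + 5\right) = 3 \cdot 11 = 33$)
$o{\left(W,a \right)} = - 4 W - 4 a$ ($o{\left(W,a \right)} = - 4 \left(W + a\right) = - 4 W - 4 a$)
$p o{\left(\left(-2\right) \left(-5\right),-11 \right)} + 18 = 33 \left(- 4 \left(\left(-2\right) \left(-5\right)\right) - -44\right) + 18 = 33 \left(\left(-4\right) 10 + 44\right) + 18 = 33 \left(-40 + 44\right) + 18 = 33 \cdot 4 + 18 = 132 + 18 = 150$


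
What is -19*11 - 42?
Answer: -251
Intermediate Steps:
-19*11 - 42 = -209 - 42 = -251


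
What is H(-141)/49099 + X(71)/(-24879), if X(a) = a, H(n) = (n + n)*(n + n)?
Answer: 1974991567/1221534021 ≈ 1.6168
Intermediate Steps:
H(n) = 4*n² (H(n) = (2*n)*(2*n) = 4*n²)
H(-141)/49099 + X(71)/(-24879) = (4*(-141)²)/49099 + 71/(-24879) = (4*19881)*(1/49099) + 71*(-1/24879) = 79524*(1/49099) - 71/24879 = 79524/49099 - 71/24879 = 1974991567/1221534021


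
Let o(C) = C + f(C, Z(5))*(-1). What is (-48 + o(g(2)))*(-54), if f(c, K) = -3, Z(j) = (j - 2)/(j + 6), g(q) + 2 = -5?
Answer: 2808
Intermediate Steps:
g(q) = -7 (g(q) = -2 - 5 = -7)
Z(j) = (-2 + j)/(6 + j)
o(C) = 3 + C (o(C) = C - 3*(-1) = C + 3 = 3 + C)
(-48 + o(g(2)))*(-54) = (-48 + (3 - 7))*(-54) = (-48 - 4)*(-54) = -52*(-54) = 2808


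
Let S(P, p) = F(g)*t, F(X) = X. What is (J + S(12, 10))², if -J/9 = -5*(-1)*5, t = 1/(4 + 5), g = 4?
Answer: 4084441/81 ≈ 50425.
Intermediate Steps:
t = ⅑ (t = 1/9 = ⅑ ≈ 0.11111)
S(P, p) = 4/9 (S(P, p) = 4*(⅑) = 4/9)
J = -225 (J = -9*(-5*(-1))*5 = -45*5 = -9*25 = -225)
(J + S(12, 10))² = (-225 + 4/9)² = (-2021/9)² = 4084441/81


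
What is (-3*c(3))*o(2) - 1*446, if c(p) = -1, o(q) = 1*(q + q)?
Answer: -434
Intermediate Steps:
o(q) = 2*q (o(q) = 1*(2*q) = 2*q)
(-3*c(3))*o(2) - 1*446 = (-3*(-1))*(2*2) - 1*446 = 3*4 - 446 = 12 - 446 = -434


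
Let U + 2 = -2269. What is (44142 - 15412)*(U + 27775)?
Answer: 732729920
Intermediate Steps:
U = -2271 (U = -2 - 2269 = -2271)
(44142 - 15412)*(U + 27775) = (44142 - 15412)*(-2271 + 27775) = 28730*25504 = 732729920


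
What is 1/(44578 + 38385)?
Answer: 1/82963 ≈ 1.2054e-5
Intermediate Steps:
1/(44578 + 38385) = 1/82963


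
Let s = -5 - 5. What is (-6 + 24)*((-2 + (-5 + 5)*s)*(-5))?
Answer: 180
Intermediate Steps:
s = -10
(-6 + 24)*((-2 + (-5 + 5)*s)*(-5)) = (-6 + 24)*((-2 + (-5 + 5)*(-10))*(-5)) = 18*((-2 + 0*(-10))*(-5)) = 18*((-2 + 0)*(-5)) = 18*(-2*(-5)) = 18*10 = 180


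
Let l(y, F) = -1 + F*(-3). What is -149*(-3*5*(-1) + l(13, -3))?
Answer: -3427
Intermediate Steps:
l(y, F) = -1 - 3*F
-149*(-3*5*(-1) + l(13, -3)) = -149*(-3*5*(-1) + (-1 - 3*(-3))) = -149*(-15*(-1) + (-1 + 9)) = -149*(15 + 8) = -149*23 = -3427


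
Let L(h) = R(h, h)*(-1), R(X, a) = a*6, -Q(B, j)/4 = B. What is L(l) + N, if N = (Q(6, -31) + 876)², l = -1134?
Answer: 732708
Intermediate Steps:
Q(B, j) = -4*B
R(X, a) = 6*a
L(h) = -6*h (L(h) = (6*h)*(-1) = -6*h)
N = 725904 (N = (-4*6 + 876)² = (-24 + 876)² = 852² = 725904)
L(l) + N = -6*(-1134) + 725904 = 6804 + 725904 = 732708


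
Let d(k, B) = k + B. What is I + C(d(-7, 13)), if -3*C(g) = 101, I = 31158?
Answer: 93373/3 ≈ 31124.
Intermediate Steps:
d(k, B) = B + k
C(g) = -101/3 (C(g) = -1/3*101 = -101/3)
I + C(d(-7, 13)) = 31158 - 101/3 = 93373/3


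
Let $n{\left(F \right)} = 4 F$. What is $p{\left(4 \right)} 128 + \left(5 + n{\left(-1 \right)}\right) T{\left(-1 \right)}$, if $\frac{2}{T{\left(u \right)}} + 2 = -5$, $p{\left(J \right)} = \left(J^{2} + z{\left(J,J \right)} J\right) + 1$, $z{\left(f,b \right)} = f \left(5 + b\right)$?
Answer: $\frac{144254}{7} \approx 20608.0$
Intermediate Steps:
$p{\left(J \right)} = 1 + J^{2} + J^{2} \left(5 + J\right)$ ($p{\left(J \right)} = \left(J^{2} + J \left(5 + J\right) J\right) + 1 = \left(J^{2} + J^{2} \left(5 + J\right)\right) + 1 = 1 + J^{2} + J^{2} \left(5 + J\right)$)
$T{\left(u \right)} = - \frac{2}{7}$ ($T{\left(u \right)} = \frac{2}{-2 - 5} = \frac{2}{-7} = 2 \left(- \frac{1}{7}\right) = - \frac{2}{7}$)
$p{\left(4 \right)} 128 + \left(5 + n{\left(-1 \right)}\right) T{\left(-1 \right)} = \left(1 + 4^{3} + 6 \cdot 4^{2}\right) 128 + \left(5 + 4 \left(-1\right)\right) \left(- \frac{2}{7}\right) = \left(1 + 64 + 6 \cdot 16\right) 128 + \left(5 - 4\right) \left(- \frac{2}{7}\right) = \left(1 + 64 + 96\right) 128 + 1 \left(- \frac{2}{7}\right) = 161 \cdot 128 - \frac{2}{7} = 20608 - \frac{2}{7} = \frac{144254}{7}$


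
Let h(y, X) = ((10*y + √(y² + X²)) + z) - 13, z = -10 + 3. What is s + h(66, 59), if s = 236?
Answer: 876 + √7837 ≈ 964.53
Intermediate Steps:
z = -7
h(y, X) = -20 + √(X² + y²) + 10*y (h(y, X) = ((10*y + √(y² + X²)) - 7) - 13 = ((10*y + √(X² + y²)) - 7) - 13 = ((√(X² + y²) + 10*y) - 7) - 13 = (-7 + √(X² + y²) + 10*y) - 13 = -20 + √(X² + y²) + 10*y)
s + h(66, 59) = 236 + (-20 + √(59² + 66²) + 10*66) = 236 + (-20 + √(3481 + 4356) + 660) = 236 + (-20 + √7837 + 660) = 236 + (640 + √7837) = 876 + √7837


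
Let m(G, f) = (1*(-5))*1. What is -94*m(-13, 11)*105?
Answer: 49350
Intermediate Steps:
m(G, f) = -5 (m(G, f) = -5*1 = -5)
-94*m(-13, 11)*105 = -94*(-5)*105 = 470*105 = 49350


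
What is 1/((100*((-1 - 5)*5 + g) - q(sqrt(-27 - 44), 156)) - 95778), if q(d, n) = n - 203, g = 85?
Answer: -1/90231 ≈ -1.1083e-5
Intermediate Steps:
q(d, n) = -203 + n
1/((100*((-1 - 5)*5 + g) - q(sqrt(-27 - 44), 156)) - 95778) = 1/((100*((-1 - 5)*5 + 85) - (-203 + 156)) - 95778) = 1/((100*(-6*5 + 85) - 1*(-47)) - 95778) = 1/((100*(-30 + 85) + 47) - 95778) = 1/((100*55 + 47) - 95778) = 1/((5500 + 47) - 95778) = 1/(5547 - 95778) = 1/(-90231) = -1/90231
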